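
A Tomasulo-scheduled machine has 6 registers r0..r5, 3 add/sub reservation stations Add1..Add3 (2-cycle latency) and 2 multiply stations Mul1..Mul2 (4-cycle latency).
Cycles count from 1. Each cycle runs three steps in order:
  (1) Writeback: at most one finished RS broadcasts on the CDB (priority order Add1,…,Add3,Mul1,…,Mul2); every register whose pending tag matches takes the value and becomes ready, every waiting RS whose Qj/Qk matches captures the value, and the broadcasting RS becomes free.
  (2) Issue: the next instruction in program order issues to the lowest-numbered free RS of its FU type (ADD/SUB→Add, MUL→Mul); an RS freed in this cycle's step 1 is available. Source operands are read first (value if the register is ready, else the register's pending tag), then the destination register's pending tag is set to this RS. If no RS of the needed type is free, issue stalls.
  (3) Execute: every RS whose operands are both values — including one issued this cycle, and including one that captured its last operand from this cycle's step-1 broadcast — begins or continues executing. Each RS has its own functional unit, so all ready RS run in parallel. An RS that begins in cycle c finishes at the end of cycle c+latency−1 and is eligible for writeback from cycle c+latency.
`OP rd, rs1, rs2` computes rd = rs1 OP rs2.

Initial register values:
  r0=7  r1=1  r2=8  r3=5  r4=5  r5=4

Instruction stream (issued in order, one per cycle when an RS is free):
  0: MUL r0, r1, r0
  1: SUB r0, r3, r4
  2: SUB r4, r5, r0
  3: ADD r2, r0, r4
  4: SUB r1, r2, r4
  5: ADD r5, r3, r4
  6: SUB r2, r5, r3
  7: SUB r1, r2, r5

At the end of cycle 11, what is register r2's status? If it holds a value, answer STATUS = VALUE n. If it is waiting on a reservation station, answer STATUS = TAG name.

STATUS = VALUE 4

c1: issue MUL r0<-Mul1 | r0:Mul1,r1:1,r2:8,r3:5,r4:5,r5:4
c2: issue SUB r0<-Add1 | r0:Add1,r1:1,r2:8,r3:5,r4:5,r5:4
c3: issue SUB r4<-Add2 | r0:Add1,r1:1,r2:8,r3:5,r4:Add2,r5:4
c4: CDB Add1=0; issue ADD r2<-Add1 | r0:0,r1:1,r2:Add1,r3:5,r4:Add2,r5:4
c5: CDB Mul1=7; issue SUB r1<-Add3 | r0:0,r1:Add3,r2:Add1,r3:5,r4:Add2,r5:4
c6: CDB Add2=4; issue ADD r5<-Add2 | r0:0,r1:Add3,r2:Add1,r3:5,r4:4,r5:Add2
c7: stall | r0:0,r1:Add3,r2:Add1,r3:5,r4:4,r5:Add2
c8: CDB Add1=4; issue SUB r2<-Add1 | r0:0,r1:Add3,r2:Add1,r3:5,r4:4,r5:Add2
c9: CDB Add2=9; issue SUB r1<-Add2 | r0:0,r1:Add2,r2:Add1,r3:5,r4:4,r5:9
c10: CDB Add3=0 | r0:0,r1:Add2,r2:Add1,r3:5,r4:4,r5:9
c11: CDB Add1=4 | r0:0,r1:Add2,r2:4,r3:5,r4:4,r5:9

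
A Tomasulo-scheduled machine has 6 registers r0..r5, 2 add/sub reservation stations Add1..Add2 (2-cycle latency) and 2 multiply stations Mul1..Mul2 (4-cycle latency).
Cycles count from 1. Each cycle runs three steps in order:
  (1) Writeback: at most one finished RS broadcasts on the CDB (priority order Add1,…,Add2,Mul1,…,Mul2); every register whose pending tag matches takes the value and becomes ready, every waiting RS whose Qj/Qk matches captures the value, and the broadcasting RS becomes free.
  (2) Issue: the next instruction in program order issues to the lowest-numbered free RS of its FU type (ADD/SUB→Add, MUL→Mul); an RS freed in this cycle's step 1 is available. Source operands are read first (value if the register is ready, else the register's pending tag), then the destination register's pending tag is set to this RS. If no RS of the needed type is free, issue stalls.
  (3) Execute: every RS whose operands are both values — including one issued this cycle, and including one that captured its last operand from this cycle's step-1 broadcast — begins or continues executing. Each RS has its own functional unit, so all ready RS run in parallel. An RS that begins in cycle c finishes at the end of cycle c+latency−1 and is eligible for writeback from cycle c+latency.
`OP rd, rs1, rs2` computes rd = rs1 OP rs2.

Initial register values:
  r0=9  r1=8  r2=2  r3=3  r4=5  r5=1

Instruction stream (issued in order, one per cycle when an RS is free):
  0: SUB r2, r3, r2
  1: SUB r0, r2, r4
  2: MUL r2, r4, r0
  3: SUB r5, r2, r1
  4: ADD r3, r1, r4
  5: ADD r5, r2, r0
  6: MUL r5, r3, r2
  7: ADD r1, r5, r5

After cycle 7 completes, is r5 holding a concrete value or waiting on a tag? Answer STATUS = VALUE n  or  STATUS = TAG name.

STATUS = TAG Add2

c1: issue SUB r2<-Add1 | r0:9,r1:8,r2:Add1,r3:3,r4:5,r5:1
c2: issue SUB r0<-Add2 | r0:Add2,r1:8,r2:Add1,r3:3,r4:5,r5:1
c3: CDB Add1=1; issue MUL r2<-Mul1 | r0:Add2,r1:8,r2:Mul1,r3:3,r4:5,r5:1
c4: issue SUB r5<-Add1 | r0:Add2,r1:8,r2:Mul1,r3:3,r4:5,r5:Add1
c5: CDB Add2=-4; issue ADD r3<-Add2 | r0:-4,r1:8,r2:Mul1,r3:Add2,r4:5,r5:Add1
c6: stall | r0:-4,r1:8,r2:Mul1,r3:Add2,r4:5,r5:Add1
c7: CDB Add2=13; issue ADD r5<-Add2 | r0:-4,r1:8,r2:Mul1,r3:13,r4:5,r5:Add2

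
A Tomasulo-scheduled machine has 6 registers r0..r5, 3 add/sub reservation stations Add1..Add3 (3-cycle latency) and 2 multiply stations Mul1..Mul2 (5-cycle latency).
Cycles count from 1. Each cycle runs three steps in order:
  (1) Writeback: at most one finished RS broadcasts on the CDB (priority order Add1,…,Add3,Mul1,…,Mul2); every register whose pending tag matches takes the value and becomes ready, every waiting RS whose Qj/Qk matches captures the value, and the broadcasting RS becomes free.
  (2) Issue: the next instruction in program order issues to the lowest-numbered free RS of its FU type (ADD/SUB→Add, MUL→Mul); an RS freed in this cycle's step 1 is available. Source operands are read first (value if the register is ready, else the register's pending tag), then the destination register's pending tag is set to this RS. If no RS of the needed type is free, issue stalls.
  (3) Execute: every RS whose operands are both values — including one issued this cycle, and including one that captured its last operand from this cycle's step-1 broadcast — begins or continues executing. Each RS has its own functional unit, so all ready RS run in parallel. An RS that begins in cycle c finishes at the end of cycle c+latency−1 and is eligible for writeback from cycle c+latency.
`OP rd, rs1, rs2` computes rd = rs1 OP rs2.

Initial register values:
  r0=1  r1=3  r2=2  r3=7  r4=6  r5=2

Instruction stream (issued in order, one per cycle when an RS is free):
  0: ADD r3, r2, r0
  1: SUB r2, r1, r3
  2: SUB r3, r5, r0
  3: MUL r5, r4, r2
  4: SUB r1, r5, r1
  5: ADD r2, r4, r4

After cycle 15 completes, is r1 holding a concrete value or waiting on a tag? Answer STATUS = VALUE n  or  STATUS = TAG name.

STATUS = VALUE -3

c1: issue ADD r3<-Add1 | r0:1,r1:3,r2:2,r3:Add1,r4:6,r5:2
c2: issue SUB r2<-Add2 | r0:1,r1:3,r2:Add2,r3:Add1,r4:6,r5:2
c3: issue SUB r3<-Add3 | r0:1,r1:3,r2:Add2,r3:Add3,r4:6,r5:2
c4: CDB Add1=3; issue MUL r5<-Mul1 | r0:1,r1:3,r2:Add2,r3:Add3,r4:6,r5:Mul1
c5: issue SUB r1<-Add1 | r0:1,r1:Add1,r2:Add2,r3:Add3,r4:6,r5:Mul1
c6: CDB Add3=1; issue ADD r2<-Add3 | r0:1,r1:Add1,r2:Add3,r3:1,r4:6,r5:Mul1
c7: CDB Add2=0 | r0:1,r1:Add1,r2:Add3,r3:1,r4:6,r5:Mul1
c8: - | r0:1,r1:Add1,r2:Add3,r3:1,r4:6,r5:Mul1
c9: CDB Add3=12 | r0:1,r1:Add1,r2:12,r3:1,r4:6,r5:Mul1
c10: - | r0:1,r1:Add1,r2:12,r3:1,r4:6,r5:Mul1
c11: - | r0:1,r1:Add1,r2:12,r3:1,r4:6,r5:Mul1
c12: CDB Mul1=0 | r0:1,r1:Add1,r2:12,r3:1,r4:6,r5:0
c13: - | r0:1,r1:Add1,r2:12,r3:1,r4:6,r5:0
c14: - | r0:1,r1:Add1,r2:12,r3:1,r4:6,r5:0
c15: CDB Add1=-3 | r0:1,r1:-3,r2:12,r3:1,r4:6,r5:0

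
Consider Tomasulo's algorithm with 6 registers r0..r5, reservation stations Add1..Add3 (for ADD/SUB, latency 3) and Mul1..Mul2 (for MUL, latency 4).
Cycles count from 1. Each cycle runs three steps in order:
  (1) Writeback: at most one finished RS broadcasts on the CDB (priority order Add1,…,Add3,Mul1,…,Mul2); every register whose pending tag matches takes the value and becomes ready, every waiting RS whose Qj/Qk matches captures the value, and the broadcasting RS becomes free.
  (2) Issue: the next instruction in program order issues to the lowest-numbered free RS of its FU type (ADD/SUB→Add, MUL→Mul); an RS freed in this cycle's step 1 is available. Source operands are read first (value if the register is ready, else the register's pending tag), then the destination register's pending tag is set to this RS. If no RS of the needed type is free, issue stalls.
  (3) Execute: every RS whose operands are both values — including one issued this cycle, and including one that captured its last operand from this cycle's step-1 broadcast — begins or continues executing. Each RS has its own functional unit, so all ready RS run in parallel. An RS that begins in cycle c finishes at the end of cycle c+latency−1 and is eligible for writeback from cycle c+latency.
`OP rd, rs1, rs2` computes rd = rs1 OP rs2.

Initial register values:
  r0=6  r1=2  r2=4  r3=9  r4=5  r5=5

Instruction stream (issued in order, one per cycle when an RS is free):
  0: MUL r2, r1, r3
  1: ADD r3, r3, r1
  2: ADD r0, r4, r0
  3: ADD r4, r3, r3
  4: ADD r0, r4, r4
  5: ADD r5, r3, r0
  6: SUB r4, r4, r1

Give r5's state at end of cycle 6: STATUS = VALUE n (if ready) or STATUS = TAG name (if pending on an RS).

STATUS = TAG Add2

c1: issue MUL r2<-Mul1 | r0:6,r1:2,r2:Mul1,r3:9,r4:5,r5:5
c2: issue ADD r3<-Add1 | r0:6,r1:2,r2:Mul1,r3:Add1,r4:5,r5:5
c3: issue ADD r0<-Add2 | r0:Add2,r1:2,r2:Mul1,r3:Add1,r4:5,r5:5
c4: issue ADD r4<-Add3 | r0:Add2,r1:2,r2:Mul1,r3:Add1,r4:Add3,r5:5
c5: CDB Add1=11; issue ADD r0<-Add1 | r0:Add1,r1:2,r2:Mul1,r3:11,r4:Add3,r5:5
c6: CDB Add2=11; issue ADD r5<-Add2 | r0:Add1,r1:2,r2:Mul1,r3:11,r4:Add3,r5:Add2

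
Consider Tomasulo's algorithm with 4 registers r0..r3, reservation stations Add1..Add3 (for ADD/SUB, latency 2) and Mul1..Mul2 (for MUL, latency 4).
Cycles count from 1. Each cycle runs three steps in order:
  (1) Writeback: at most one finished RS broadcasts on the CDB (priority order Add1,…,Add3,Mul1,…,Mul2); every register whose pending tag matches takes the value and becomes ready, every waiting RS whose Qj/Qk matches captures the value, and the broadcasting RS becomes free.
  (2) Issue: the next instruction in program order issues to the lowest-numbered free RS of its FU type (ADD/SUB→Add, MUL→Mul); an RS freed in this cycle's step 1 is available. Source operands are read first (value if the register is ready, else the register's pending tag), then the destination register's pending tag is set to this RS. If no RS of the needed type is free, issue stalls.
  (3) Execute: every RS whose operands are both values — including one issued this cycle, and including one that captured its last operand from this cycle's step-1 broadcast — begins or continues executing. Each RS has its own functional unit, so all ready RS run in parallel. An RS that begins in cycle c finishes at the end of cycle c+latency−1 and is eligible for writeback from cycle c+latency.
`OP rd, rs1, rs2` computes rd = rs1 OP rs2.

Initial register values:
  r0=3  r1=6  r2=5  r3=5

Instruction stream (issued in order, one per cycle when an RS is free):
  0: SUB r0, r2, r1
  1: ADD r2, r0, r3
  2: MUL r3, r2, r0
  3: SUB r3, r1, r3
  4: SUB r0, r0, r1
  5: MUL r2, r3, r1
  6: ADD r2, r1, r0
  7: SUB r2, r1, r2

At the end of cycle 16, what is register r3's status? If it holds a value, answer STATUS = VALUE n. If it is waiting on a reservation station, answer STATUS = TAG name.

cycle 1: issue SUB r0<-Add1 // r0:Add1,r1:6,r2:5,r3:5
cycle 2: issue ADD r2<-Add2 // r0:Add1,r1:6,r2:Add2,r3:5
cycle 3: CDB Add1=-1; issue MUL r3<-Mul1 // r0:-1,r1:6,r2:Add2,r3:Mul1
cycle 4: issue SUB r3<-Add1 // r0:-1,r1:6,r2:Add2,r3:Add1
cycle 5: CDB Add2=4; issue SUB r0<-Add2 // r0:Add2,r1:6,r2:4,r3:Add1
cycle 6: issue MUL r2<-Mul2 // r0:Add2,r1:6,r2:Mul2,r3:Add1
cycle 7: CDB Add2=-7; issue ADD r2<-Add2 // r0:-7,r1:6,r2:Add2,r3:Add1
cycle 8: issue SUB r2<-Add3 // r0:-7,r1:6,r2:Add3,r3:Add1
cycle 9: CDB Add2=-1 // r0:-7,r1:6,r2:Add3,r3:Add1
cycle 10: CDB Mul1=-4 // r0:-7,r1:6,r2:Add3,r3:Add1
cycle 11: CDB Add3=7 // r0:-7,r1:6,r2:7,r3:Add1
cycle 12: CDB Add1=10 // r0:-7,r1:6,r2:7,r3:10
cycle 13: - // r0:-7,r1:6,r2:7,r3:10
cycle 14: - // r0:-7,r1:6,r2:7,r3:10
cycle 15: - // r0:-7,r1:6,r2:7,r3:10
cycle 16: CDB Mul2=60 // r0:-7,r1:6,r2:7,r3:10

STATUS = VALUE 10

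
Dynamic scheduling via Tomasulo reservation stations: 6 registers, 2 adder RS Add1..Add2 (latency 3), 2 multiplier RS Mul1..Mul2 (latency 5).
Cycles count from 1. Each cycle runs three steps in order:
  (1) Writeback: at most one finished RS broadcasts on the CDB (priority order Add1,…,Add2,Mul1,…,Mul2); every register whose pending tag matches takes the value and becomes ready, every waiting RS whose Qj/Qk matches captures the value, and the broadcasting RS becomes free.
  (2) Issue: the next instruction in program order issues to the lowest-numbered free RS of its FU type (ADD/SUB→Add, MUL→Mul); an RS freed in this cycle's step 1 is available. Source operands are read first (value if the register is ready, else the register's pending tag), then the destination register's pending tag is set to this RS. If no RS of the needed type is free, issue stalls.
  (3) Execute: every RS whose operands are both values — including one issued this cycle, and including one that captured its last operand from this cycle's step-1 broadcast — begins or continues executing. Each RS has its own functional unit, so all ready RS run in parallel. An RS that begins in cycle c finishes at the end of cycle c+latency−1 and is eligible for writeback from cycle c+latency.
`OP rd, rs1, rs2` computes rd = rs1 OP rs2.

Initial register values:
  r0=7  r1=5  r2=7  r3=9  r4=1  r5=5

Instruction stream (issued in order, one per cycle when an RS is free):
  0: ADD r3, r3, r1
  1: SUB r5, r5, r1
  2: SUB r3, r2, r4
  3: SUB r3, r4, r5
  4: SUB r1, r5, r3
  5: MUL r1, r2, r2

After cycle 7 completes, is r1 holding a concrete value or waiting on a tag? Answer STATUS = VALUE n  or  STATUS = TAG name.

  c1: issue ADD r3<-Add1  regs: r0:7,r1:5,r2:7,r3:Add1,r4:1,r5:5
  c2: issue SUB r5<-Add2  regs: r0:7,r1:5,r2:7,r3:Add1,r4:1,r5:Add2
  c3: stall  regs: r0:7,r1:5,r2:7,r3:Add1,r4:1,r5:Add2
  c4: CDB Add1=14; issue SUB r3<-Add1  regs: r0:7,r1:5,r2:7,r3:Add1,r4:1,r5:Add2
  c5: CDB Add2=0; issue SUB r3<-Add2  regs: r0:7,r1:5,r2:7,r3:Add2,r4:1,r5:0
  c6: stall  regs: r0:7,r1:5,r2:7,r3:Add2,r4:1,r5:0
  c7: CDB Add1=6; issue SUB r1<-Add1  regs: r0:7,r1:Add1,r2:7,r3:Add2,r4:1,r5:0

STATUS = TAG Add1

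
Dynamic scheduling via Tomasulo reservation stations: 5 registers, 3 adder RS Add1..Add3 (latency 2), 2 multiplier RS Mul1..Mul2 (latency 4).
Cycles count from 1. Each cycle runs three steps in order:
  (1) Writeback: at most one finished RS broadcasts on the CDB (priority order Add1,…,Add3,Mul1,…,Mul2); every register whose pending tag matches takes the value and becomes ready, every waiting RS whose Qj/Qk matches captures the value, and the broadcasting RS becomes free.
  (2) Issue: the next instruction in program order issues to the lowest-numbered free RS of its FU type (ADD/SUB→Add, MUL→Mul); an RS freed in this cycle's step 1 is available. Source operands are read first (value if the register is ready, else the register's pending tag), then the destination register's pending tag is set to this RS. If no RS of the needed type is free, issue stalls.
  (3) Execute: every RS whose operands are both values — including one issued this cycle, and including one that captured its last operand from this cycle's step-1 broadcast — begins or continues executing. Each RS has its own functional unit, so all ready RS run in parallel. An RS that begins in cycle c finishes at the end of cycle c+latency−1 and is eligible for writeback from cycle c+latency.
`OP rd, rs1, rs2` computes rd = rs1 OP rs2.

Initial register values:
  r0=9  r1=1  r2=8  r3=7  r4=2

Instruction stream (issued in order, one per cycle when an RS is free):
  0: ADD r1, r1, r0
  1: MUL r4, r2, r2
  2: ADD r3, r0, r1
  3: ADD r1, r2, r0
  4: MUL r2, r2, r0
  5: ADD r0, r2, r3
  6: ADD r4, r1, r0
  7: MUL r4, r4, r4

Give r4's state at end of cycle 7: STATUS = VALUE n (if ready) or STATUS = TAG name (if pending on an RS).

STATUS = TAG Add2

cycle 1: issue ADD r1<-Add1 // r0:9,r1:Add1,r2:8,r3:7,r4:2
cycle 2: issue MUL r4<-Mul1 // r0:9,r1:Add1,r2:8,r3:7,r4:Mul1
cycle 3: CDB Add1=10; issue ADD r3<-Add1 // r0:9,r1:10,r2:8,r3:Add1,r4:Mul1
cycle 4: issue ADD r1<-Add2 // r0:9,r1:Add2,r2:8,r3:Add1,r4:Mul1
cycle 5: CDB Add1=19; issue MUL r2<-Mul2 // r0:9,r1:Add2,r2:Mul2,r3:19,r4:Mul1
cycle 6: CDB Add2=17; issue ADD r0<-Add1 // r0:Add1,r1:17,r2:Mul2,r3:19,r4:Mul1
cycle 7: CDB Mul1=64; issue ADD r4<-Add2 // r0:Add1,r1:17,r2:Mul2,r3:19,r4:Add2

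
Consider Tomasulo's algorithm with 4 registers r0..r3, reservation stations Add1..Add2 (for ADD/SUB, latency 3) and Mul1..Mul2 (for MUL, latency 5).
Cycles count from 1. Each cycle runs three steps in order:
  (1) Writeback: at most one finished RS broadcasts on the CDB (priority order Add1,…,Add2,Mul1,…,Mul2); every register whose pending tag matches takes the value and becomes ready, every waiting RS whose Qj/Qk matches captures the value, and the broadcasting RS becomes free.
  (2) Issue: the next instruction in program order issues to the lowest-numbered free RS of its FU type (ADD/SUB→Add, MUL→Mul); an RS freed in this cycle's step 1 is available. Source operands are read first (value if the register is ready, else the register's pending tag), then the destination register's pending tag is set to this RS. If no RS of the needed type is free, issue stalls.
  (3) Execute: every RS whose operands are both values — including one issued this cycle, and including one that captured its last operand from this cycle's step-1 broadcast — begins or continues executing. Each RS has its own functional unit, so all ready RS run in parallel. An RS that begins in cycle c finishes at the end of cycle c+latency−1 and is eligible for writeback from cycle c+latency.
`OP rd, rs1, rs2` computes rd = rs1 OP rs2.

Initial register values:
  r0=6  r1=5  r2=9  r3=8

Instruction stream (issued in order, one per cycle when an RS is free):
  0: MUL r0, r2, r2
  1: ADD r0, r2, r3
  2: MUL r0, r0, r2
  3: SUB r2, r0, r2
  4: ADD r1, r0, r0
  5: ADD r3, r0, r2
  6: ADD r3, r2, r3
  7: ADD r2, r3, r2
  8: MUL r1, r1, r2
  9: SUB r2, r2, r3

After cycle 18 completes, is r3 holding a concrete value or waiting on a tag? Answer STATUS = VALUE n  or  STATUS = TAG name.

  c1: issue MUL r0<-Mul1  regs: r0:Mul1,r1:5,r2:9,r3:8
  c2: issue ADD r0<-Add1  regs: r0:Add1,r1:5,r2:9,r3:8
  c3: issue MUL r0<-Mul2  regs: r0:Mul2,r1:5,r2:9,r3:8
  c4: issue SUB r2<-Add2  regs: r0:Mul2,r1:5,r2:Add2,r3:8
  c5: CDB Add1=17; issue ADD r1<-Add1  regs: r0:Mul2,r1:Add1,r2:Add2,r3:8
  c6: CDB Mul1=81; stall  regs: r0:Mul2,r1:Add1,r2:Add2,r3:8
  c7: stall  regs: r0:Mul2,r1:Add1,r2:Add2,r3:8
  c8: stall  regs: r0:Mul2,r1:Add1,r2:Add2,r3:8
  c9: stall  regs: r0:Mul2,r1:Add1,r2:Add2,r3:8
  c10: CDB Mul2=153; stall  regs: r0:153,r1:Add1,r2:Add2,r3:8
  c11: stall  regs: r0:153,r1:Add1,r2:Add2,r3:8
  c12: stall  regs: r0:153,r1:Add1,r2:Add2,r3:8
  c13: CDB Add1=306; issue ADD r3<-Add1  regs: r0:153,r1:306,r2:Add2,r3:Add1
  c14: CDB Add2=144; issue ADD r3<-Add2  regs: r0:153,r1:306,r2:144,r3:Add2
  c15: stall  regs: r0:153,r1:306,r2:144,r3:Add2
  c16: stall  regs: r0:153,r1:306,r2:144,r3:Add2
  c17: CDB Add1=297; issue ADD r2<-Add1  regs: r0:153,r1:306,r2:Add1,r3:Add2
  c18: issue MUL r1<-Mul1  regs: r0:153,r1:Mul1,r2:Add1,r3:Add2

STATUS = TAG Add2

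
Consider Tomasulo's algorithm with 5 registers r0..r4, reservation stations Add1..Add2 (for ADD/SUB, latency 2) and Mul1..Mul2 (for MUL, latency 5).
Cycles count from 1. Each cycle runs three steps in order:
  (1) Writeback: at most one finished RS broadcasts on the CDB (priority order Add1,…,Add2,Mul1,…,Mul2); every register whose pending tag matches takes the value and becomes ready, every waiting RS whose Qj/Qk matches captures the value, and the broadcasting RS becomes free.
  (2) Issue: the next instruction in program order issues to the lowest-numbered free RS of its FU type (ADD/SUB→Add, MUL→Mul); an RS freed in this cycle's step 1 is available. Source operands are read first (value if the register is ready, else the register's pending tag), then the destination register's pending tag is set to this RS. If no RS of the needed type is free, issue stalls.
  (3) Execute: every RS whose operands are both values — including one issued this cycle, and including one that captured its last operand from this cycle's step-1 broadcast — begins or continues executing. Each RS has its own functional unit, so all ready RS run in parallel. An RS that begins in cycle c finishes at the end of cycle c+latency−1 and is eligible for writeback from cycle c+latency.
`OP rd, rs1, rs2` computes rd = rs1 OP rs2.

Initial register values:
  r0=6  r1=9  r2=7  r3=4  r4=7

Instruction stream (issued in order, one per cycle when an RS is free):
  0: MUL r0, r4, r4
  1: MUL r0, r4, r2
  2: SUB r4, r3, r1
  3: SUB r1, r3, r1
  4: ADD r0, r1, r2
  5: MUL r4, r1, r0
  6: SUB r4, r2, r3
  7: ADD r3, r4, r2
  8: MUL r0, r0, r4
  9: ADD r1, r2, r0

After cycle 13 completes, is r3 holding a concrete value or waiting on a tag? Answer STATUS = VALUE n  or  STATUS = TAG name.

STATUS = VALUE 10

c1: issue MUL r0<-Mul1 | r0:Mul1,r1:9,r2:7,r3:4,r4:7
c2: issue MUL r0<-Mul2 | r0:Mul2,r1:9,r2:7,r3:4,r4:7
c3: issue SUB r4<-Add1 | r0:Mul2,r1:9,r2:7,r3:4,r4:Add1
c4: issue SUB r1<-Add2 | r0:Mul2,r1:Add2,r2:7,r3:4,r4:Add1
c5: CDB Add1=-5; issue ADD r0<-Add1 | r0:Add1,r1:Add2,r2:7,r3:4,r4:-5
c6: CDB Add2=-5; stall | r0:Add1,r1:-5,r2:7,r3:4,r4:-5
c7: CDB Mul1=49; issue MUL r4<-Mul1 | r0:Add1,r1:-5,r2:7,r3:4,r4:Mul1
c8: CDB Add1=2; issue SUB r4<-Add1 | r0:2,r1:-5,r2:7,r3:4,r4:Add1
c9: CDB Mul2=49; issue ADD r3<-Add2 | r0:2,r1:-5,r2:7,r3:Add2,r4:Add1
c10: CDB Add1=3; issue MUL r0<-Mul2 | r0:Mul2,r1:-5,r2:7,r3:Add2,r4:3
c11: issue ADD r1<-Add1 | r0:Mul2,r1:Add1,r2:7,r3:Add2,r4:3
c12: CDB Add2=10 | r0:Mul2,r1:Add1,r2:7,r3:10,r4:3
c13: CDB Mul1=-10 | r0:Mul2,r1:Add1,r2:7,r3:10,r4:3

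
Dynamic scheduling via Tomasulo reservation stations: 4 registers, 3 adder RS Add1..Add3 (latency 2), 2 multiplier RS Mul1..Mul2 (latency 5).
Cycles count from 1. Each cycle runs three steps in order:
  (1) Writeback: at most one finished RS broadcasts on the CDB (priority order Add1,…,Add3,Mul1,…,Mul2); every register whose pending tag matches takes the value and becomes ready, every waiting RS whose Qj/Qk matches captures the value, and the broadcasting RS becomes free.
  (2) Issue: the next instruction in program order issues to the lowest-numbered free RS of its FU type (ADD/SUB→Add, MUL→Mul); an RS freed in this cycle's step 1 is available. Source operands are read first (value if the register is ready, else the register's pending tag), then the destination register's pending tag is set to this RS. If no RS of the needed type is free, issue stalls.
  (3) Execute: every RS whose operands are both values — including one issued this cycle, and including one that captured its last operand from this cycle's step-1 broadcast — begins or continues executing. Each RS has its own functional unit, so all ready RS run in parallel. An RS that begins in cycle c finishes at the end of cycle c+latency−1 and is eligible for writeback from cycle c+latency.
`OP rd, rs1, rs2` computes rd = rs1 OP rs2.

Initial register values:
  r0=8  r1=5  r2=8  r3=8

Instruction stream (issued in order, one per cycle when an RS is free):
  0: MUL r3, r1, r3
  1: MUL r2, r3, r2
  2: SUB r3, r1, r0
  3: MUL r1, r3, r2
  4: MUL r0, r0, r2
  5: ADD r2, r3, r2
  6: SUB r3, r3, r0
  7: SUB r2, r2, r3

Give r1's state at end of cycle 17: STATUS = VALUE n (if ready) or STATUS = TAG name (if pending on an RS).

STATUS = VALUE -960

c1: issue MUL r3<-Mul1 | r0:8,r1:5,r2:8,r3:Mul1
c2: issue MUL r2<-Mul2 | r0:8,r1:5,r2:Mul2,r3:Mul1
c3: issue SUB r3<-Add1 | r0:8,r1:5,r2:Mul2,r3:Add1
c4: stall | r0:8,r1:5,r2:Mul2,r3:Add1
c5: CDB Add1=-3; stall | r0:8,r1:5,r2:Mul2,r3:-3
c6: CDB Mul1=40; issue MUL r1<-Mul1 | r0:8,r1:Mul1,r2:Mul2,r3:-3
c7: stall | r0:8,r1:Mul1,r2:Mul2,r3:-3
c8: stall | r0:8,r1:Mul1,r2:Mul2,r3:-3
c9: stall | r0:8,r1:Mul1,r2:Mul2,r3:-3
c10: stall | r0:8,r1:Mul1,r2:Mul2,r3:-3
c11: CDB Mul2=320; issue MUL r0<-Mul2 | r0:Mul2,r1:Mul1,r2:320,r3:-3
c12: issue ADD r2<-Add1 | r0:Mul2,r1:Mul1,r2:Add1,r3:-3
c13: issue SUB r3<-Add2 | r0:Mul2,r1:Mul1,r2:Add1,r3:Add2
c14: CDB Add1=317; issue SUB r2<-Add1 | r0:Mul2,r1:Mul1,r2:Add1,r3:Add2
c15: - | r0:Mul2,r1:Mul1,r2:Add1,r3:Add2
c16: CDB Mul1=-960 | r0:Mul2,r1:-960,r2:Add1,r3:Add2
c17: CDB Mul2=2560 | r0:2560,r1:-960,r2:Add1,r3:Add2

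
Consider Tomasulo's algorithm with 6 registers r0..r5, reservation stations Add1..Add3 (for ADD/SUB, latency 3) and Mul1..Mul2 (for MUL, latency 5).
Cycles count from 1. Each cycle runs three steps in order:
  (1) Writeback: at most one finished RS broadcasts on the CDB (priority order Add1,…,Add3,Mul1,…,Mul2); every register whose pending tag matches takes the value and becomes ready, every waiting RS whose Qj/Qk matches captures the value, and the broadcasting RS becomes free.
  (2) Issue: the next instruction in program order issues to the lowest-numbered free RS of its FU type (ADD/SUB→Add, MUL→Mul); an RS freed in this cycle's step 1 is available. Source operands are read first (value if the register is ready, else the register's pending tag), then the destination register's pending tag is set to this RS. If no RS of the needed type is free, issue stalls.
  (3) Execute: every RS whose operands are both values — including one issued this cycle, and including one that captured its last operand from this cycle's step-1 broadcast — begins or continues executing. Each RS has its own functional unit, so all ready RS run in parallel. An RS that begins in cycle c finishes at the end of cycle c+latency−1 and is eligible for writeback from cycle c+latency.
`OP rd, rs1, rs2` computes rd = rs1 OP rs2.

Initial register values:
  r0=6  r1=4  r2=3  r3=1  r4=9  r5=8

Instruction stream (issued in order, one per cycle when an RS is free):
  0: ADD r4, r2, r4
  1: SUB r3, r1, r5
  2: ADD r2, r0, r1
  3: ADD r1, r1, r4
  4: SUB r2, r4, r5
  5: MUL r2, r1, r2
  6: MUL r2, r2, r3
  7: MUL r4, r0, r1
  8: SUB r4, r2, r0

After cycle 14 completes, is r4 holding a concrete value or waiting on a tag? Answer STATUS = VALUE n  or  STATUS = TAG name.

  c1: issue ADD r4<-Add1  regs: r0:6,r1:4,r2:3,r3:1,r4:Add1,r5:8
  c2: issue SUB r3<-Add2  regs: r0:6,r1:4,r2:3,r3:Add2,r4:Add1,r5:8
  c3: issue ADD r2<-Add3  regs: r0:6,r1:4,r2:Add3,r3:Add2,r4:Add1,r5:8
  c4: CDB Add1=12; issue ADD r1<-Add1  regs: r0:6,r1:Add1,r2:Add3,r3:Add2,r4:12,r5:8
  c5: CDB Add2=-4; issue SUB r2<-Add2  regs: r0:6,r1:Add1,r2:Add2,r3:-4,r4:12,r5:8
  c6: CDB Add3=10; issue MUL r2<-Mul1  regs: r0:6,r1:Add1,r2:Mul1,r3:-4,r4:12,r5:8
  c7: CDB Add1=16; issue MUL r2<-Mul2  regs: r0:6,r1:16,r2:Mul2,r3:-4,r4:12,r5:8
  c8: CDB Add2=4; stall  regs: r0:6,r1:16,r2:Mul2,r3:-4,r4:12,r5:8
  c9: stall  regs: r0:6,r1:16,r2:Mul2,r3:-4,r4:12,r5:8
  c10: stall  regs: r0:6,r1:16,r2:Mul2,r3:-4,r4:12,r5:8
  c11: stall  regs: r0:6,r1:16,r2:Mul2,r3:-4,r4:12,r5:8
  c12: stall  regs: r0:6,r1:16,r2:Mul2,r3:-4,r4:12,r5:8
  c13: CDB Mul1=64; issue MUL r4<-Mul1  regs: r0:6,r1:16,r2:Mul2,r3:-4,r4:Mul1,r5:8
  c14: issue SUB r4<-Add1  regs: r0:6,r1:16,r2:Mul2,r3:-4,r4:Add1,r5:8

STATUS = TAG Add1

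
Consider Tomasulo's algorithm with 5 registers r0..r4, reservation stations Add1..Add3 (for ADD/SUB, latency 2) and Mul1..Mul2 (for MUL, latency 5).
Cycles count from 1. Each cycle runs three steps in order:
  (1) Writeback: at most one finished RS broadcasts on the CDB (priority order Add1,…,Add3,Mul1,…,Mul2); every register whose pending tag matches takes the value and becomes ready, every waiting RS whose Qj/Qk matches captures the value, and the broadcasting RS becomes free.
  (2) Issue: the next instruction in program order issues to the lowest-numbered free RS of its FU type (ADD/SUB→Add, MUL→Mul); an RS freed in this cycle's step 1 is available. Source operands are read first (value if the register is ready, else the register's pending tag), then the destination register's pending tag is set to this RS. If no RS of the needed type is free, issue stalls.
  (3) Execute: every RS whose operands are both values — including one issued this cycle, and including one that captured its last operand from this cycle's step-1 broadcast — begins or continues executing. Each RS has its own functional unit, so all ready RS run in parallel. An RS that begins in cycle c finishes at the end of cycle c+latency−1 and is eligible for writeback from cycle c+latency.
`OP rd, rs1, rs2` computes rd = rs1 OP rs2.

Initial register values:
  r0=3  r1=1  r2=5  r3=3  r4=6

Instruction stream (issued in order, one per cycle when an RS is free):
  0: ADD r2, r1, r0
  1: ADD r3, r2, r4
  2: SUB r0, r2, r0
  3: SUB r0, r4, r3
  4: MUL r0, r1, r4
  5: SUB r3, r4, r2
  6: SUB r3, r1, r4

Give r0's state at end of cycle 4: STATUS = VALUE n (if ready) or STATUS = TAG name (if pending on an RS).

STATUS = TAG Add3

  c1: issue ADD r2<-Add1  regs: r0:3,r1:1,r2:Add1,r3:3,r4:6
  c2: issue ADD r3<-Add2  regs: r0:3,r1:1,r2:Add1,r3:Add2,r4:6
  c3: CDB Add1=4; issue SUB r0<-Add1  regs: r0:Add1,r1:1,r2:4,r3:Add2,r4:6
  c4: issue SUB r0<-Add3  regs: r0:Add3,r1:1,r2:4,r3:Add2,r4:6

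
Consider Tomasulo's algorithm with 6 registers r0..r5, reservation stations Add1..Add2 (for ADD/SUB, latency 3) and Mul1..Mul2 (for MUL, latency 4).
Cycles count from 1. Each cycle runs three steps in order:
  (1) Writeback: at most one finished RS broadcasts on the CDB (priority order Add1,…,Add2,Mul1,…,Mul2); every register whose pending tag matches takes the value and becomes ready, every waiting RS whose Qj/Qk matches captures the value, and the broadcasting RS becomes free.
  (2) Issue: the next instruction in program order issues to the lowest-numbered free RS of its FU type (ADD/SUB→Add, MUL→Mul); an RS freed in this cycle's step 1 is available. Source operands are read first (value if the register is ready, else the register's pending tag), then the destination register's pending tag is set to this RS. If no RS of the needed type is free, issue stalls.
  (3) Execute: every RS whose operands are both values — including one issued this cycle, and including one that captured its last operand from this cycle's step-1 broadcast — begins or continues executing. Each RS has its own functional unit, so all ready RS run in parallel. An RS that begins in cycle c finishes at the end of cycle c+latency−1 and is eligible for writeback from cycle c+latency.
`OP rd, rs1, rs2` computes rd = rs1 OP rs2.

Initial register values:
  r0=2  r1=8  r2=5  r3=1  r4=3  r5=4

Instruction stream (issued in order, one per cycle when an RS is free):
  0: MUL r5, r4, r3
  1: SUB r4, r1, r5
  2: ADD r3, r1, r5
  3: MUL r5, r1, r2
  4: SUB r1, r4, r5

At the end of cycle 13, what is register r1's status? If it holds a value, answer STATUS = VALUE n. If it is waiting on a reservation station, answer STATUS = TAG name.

STATUS = VALUE -35

  c1: issue MUL r5<-Mul1  regs: r0:2,r1:8,r2:5,r3:1,r4:3,r5:Mul1
  c2: issue SUB r4<-Add1  regs: r0:2,r1:8,r2:5,r3:1,r4:Add1,r5:Mul1
  c3: issue ADD r3<-Add2  regs: r0:2,r1:8,r2:5,r3:Add2,r4:Add1,r5:Mul1
  c4: issue MUL r5<-Mul2  regs: r0:2,r1:8,r2:5,r3:Add2,r4:Add1,r5:Mul2
  c5: CDB Mul1=3; stall  regs: r0:2,r1:8,r2:5,r3:Add2,r4:Add1,r5:Mul2
  c6: stall  regs: r0:2,r1:8,r2:5,r3:Add2,r4:Add1,r5:Mul2
  c7: stall  regs: r0:2,r1:8,r2:5,r3:Add2,r4:Add1,r5:Mul2
  c8: CDB Add1=5; issue SUB r1<-Add1  regs: r0:2,r1:Add1,r2:5,r3:Add2,r4:5,r5:Mul2
  c9: CDB Add2=11  regs: r0:2,r1:Add1,r2:5,r3:11,r4:5,r5:Mul2
  c10: CDB Mul2=40  regs: r0:2,r1:Add1,r2:5,r3:11,r4:5,r5:40
  c11: -  regs: r0:2,r1:Add1,r2:5,r3:11,r4:5,r5:40
  c12: -  regs: r0:2,r1:Add1,r2:5,r3:11,r4:5,r5:40
  c13: CDB Add1=-35  regs: r0:2,r1:-35,r2:5,r3:11,r4:5,r5:40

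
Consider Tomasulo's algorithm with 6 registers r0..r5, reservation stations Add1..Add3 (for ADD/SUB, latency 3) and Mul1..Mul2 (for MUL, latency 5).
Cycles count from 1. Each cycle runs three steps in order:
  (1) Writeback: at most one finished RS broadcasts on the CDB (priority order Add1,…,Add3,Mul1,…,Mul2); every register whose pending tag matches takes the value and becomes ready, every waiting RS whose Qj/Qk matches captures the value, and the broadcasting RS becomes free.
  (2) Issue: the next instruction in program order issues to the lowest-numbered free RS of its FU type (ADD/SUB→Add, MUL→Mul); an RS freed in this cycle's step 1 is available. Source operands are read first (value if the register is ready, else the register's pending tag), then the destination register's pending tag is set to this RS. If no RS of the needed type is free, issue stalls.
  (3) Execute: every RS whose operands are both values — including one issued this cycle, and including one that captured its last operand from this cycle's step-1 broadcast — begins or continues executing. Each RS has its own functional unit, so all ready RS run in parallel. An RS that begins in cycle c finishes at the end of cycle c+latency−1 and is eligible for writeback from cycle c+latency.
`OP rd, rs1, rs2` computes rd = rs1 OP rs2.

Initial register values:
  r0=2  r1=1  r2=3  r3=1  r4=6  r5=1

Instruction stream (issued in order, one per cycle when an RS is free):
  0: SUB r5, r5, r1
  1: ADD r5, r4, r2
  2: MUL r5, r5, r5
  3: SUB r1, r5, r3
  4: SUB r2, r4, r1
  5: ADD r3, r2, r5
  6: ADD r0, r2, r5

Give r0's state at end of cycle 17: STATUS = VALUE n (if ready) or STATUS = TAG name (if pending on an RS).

STATUS = TAG Add1

  c1: issue SUB r5<-Add1  regs: r0:2,r1:1,r2:3,r3:1,r4:6,r5:Add1
  c2: issue ADD r5<-Add2  regs: r0:2,r1:1,r2:3,r3:1,r4:6,r5:Add2
  c3: issue MUL r5<-Mul1  regs: r0:2,r1:1,r2:3,r3:1,r4:6,r5:Mul1
  c4: CDB Add1=0; issue SUB r1<-Add1  regs: r0:2,r1:Add1,r2:3,r3:1,r4:6,r5:Mul1
  c5: CDB Add2=9; issue SUB r2<-Add2  regs: r0:2,r1:Add1,r2:Add2,r3:1,r4:6,r5:Mul1
  c6: issue ADD r3<-Add3  regs: r0:2,r1:Add1,r2:Add2,r3:Add3,r4:6,r5:Mul1
  c7: stall  regs: r0:2,r1:Add1,r2:Add2,r3:Add3,r4:6,r5:Mul1
  c8: stall  regs: r0:2,r1:Add1,r2:Add2,r3:Add3,r4:6,r5:Mul1
  c9: stall  regs: r0:2,r1:Add1,r2:Add2,r3:Add3,r4:6,r5:Mul1
  c10: CDB Mul1=81; stall  regs: r0:2,r1:Add1,r2:Add2,r3:Add3,r4:6,r5:81
  c11: stall  regs: r0:2,r1:Add1,r2:Add2,r3:Add3,r4:6,r5:81
  c12: stall  regs: r0:2,r1:Add1,r2:Add2,r3:Add3,r4:6,r5:81
  c13: CDB Add1=80; issue ADD r0<-Add1  regs: r0:Add1,r1:80,r2:Add2,r3:Add3,r4:6,r5:81
  c14: -  regs: r0:Add1,r1:80,r2:Add2,r3:Add3,r4:6,r5:81
  c15: -  regs: r0:Add1,r1:80,r2:Add2,r3:Add3,r4:6,r5:81
  c16: CDB Add2=-74  regs: r0:Add1,r1:80,r2:-74,r3:Add3,r4:6,r5:81
  c17: -  regs: r0:Add1,r1:80,r2:-74,r3:Add3,r4:6,r5:81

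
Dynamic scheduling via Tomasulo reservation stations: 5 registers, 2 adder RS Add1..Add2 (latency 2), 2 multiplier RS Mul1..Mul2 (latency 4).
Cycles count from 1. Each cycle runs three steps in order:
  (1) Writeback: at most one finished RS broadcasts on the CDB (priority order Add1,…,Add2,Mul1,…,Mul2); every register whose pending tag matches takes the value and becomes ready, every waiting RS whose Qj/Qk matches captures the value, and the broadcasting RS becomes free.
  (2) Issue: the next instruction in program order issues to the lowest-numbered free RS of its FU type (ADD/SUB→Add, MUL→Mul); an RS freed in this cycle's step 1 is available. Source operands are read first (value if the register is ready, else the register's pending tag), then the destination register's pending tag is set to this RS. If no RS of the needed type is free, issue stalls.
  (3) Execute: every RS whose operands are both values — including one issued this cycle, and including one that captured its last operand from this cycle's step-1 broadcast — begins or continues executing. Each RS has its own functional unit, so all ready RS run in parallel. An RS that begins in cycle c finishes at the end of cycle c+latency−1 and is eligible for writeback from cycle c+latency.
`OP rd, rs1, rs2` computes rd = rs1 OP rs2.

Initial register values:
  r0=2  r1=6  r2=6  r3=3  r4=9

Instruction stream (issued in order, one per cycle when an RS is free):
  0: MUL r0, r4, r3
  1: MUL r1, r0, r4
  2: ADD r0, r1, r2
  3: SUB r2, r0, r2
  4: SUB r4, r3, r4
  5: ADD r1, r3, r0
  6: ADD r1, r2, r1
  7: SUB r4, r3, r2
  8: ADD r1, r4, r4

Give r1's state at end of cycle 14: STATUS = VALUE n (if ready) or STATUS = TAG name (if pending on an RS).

  c1: issue MUL r0<-Mul1  regs: r0:Mul1,r1:6,r2:6,r3:3,r4:9
  c2: issue MUL r1<-Mul2  regs: r0:Mul1,r1:Mul2,r2:6,r3:3,r4:9
  c3: issue ADD r0<-Add1  regs: r0:Add1,r1:Mul2,r2:6,r3:3,r4:9
  c4: issue SUB r2<-Add2  regs: r0:Add1,r1:Mul2,r2:Add2,r3:3,r4:9
  c5: CDB Mul1=27; stall  regs: r0:Add1,r1:Mul2,r2:Add2,r3:3,r4:9
  c6: stall  regs: r0:Add1,r1:Mul2,r2:Add2,r3:3,r4:9
  c7: stall  regs: r0:Add1,r1:Mul2,r2:Add2,r3:3,r4:9
  c8: stall  regs: r0:Add1,r1:Mul2,r2:Add2,r3:3,r4:9
  c9: CDB Mul2=243; stall  regs: r0:Add1,r1:243,r2:Add2,r3:3,r4:9
  c10: stall  regs: r0:Add1,r1:243,r2:Add2,r3:3,r4:9
  c11: CDB Add1=249; issue SUB r4<-Add1  regs: r0:249,r1:243,r2:Add2,r3:3,r4:Add1
  c12: stall  regs: r0:249,r1:243,r2:Add2,r3:3,r4:Add1
  c13: CDB Add1=-6; issue ADD r1<-Add1  regs: r0:249,r1:Add1,r2:Add2,r3:3,r4:-6
  c14: CDB Add2=243; issue ADD r1<-Add2  regs: r0:249,r1:Add2,r2:243,r3:3,r4:-6

STATUS = TAG Add2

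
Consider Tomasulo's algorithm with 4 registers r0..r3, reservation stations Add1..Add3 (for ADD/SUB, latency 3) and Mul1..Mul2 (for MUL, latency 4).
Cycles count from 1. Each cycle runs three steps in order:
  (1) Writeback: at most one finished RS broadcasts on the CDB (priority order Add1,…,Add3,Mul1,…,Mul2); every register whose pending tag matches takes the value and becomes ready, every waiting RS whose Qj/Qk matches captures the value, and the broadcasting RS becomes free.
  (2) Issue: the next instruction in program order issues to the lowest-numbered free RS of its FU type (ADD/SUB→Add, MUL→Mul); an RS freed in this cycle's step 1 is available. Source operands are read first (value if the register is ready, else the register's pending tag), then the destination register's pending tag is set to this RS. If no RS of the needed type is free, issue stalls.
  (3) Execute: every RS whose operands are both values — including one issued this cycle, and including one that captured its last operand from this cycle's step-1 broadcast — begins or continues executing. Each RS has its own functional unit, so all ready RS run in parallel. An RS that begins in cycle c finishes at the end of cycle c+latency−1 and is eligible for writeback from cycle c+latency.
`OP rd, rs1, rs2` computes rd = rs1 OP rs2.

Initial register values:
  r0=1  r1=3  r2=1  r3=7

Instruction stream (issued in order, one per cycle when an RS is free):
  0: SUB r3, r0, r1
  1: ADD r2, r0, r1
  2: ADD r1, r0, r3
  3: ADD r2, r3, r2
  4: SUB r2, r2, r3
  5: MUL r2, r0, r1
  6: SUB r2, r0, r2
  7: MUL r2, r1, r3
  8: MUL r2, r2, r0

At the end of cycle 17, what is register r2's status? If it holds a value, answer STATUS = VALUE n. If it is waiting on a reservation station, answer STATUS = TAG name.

STATUS = VALUE 2

cycle 1: issue SUB r3<-Add1 // r0:1,r1:3,r2:1,r3:Add1
cycle 2: issue ADD r2<-Add2 // r0:1,r1:3,r2:Add2,r3:Add1
cycle 3: issue ADD r1<-Add3 // r0:1,r1:Add3,r2:Add2,r3:Add1
cycle 4: CDB Add1=-2; issue ADD r2<-Add1 // r0:1,r1:Add3,r2:Add1,r3:-2
cycle 5: CDB Add2=4; issue SUB r2<-Add2 // r0:1,r1:Add3,r2:Add2,r3:-2
cycle 6: issue MUL r2<-Mul1 // r0:1,r1:Add3,r2:Mul1,r3:-2
cycle 7: CDB Add3=-1; issue SUB r2<-Add3 // r0:1,r1:-1,r2:Add3,r3:-2
cycle 8: CDB Add1=2; issue MUL r2<-Mul2 // r0:1,r1:-1,r2:Mul2,r3:-2
cycle 9: stall // r0:1,r1:-1,r2:Mul2,r3:-2
cycle 10: stall // r0:1,r1:-1,r2:Mul2,r3:-2
cycle 11: CDB Add2=4; stall // r0:1,r1:-1,r2:Mul2,r3:-2
cycle 12: CDB Mul1=-1; issue MUL r2<-Mul1 // r0:1,r1:-1,r2:Mul1,r3:-2
cycle 13: CDB Mul2=2 // r0:1,r1:-1,r2:Mul1,r3:-2
cycle 14: - // r0:1,r1:-1,r2:Mul1,r3:-2
cycle 15: CDB Add3=2 // r0:1,r1:-1,r2:Mul1,r3:-2
cycle 16: - // r0:1,r1:-1,r2:Mul1,r3:-2
cycle 17: CDB Mul1=2 // r0:1,r1:-1,r2:2,r3:-2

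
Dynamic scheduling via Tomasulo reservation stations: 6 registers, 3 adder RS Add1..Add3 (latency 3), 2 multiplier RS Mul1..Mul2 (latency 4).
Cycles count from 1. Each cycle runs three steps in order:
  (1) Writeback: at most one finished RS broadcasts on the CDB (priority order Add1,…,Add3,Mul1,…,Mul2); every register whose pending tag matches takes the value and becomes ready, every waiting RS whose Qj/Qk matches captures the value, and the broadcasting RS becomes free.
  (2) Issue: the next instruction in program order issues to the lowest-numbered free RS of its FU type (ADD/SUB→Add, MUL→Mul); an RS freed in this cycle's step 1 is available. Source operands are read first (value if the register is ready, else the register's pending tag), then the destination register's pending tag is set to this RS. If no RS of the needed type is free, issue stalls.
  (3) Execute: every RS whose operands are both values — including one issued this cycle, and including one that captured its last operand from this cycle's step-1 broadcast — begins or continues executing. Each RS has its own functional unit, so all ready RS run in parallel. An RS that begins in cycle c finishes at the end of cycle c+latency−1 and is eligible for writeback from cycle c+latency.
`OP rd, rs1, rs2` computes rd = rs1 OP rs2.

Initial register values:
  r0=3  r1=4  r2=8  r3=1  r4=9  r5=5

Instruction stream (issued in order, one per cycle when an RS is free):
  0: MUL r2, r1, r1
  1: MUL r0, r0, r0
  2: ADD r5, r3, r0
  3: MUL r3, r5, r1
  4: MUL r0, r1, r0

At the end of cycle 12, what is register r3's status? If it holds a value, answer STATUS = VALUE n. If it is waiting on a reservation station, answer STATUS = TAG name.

  c1: issue MUL r2<-Mul1  regs: r0:3,r1:4,r2:Mul1,r3:1,r4:9,r5:5
  c2: issue MUL r0<-Mul2  regs: r0:Mul2,r1:4,r2:Mul1,r3:1,r4:9,r5:5
  c3: issue ADD r5<-Add1  regs: r0:Mul2,r1:4,r2:Mul1,r3:1,r4:9,r5:Add1
  c4: stall  regs: r0:Mul2,r1:4,r2:Mul1,r3:1,r4:9,r5:Add1
  c5: CDB Mul1=16; issue MUL r3<-Mul1  regs: r0:Mul2,r1:4,r2:16,r3:Mul1,r4:9,r5:Add1
  c6: CDB Mul2=9; issue MUL r0<-Mul2  regs: r0:Mul2,r1:4,r2:16,r3:Mul1,r4:9,r5:Add1
  c7: -  regs: r0:Mul2,r1:4,r2:16,r3:Mul1,r4:9,r5:Add1
  c8: -  regs: r0:Mul2,r1:4,r2:16,r3:Mul1,r4:9,r5:Add1
  c9: CDB Add1=10  regs: r0:Mul2,r1:4,r2:16,r3:Mul1,r4:9,r5:10
  c10: CDB Mul2=36  regs: r0:36,r1:4,r2:16,r3:Mul1,r4:9,r5:10
  c11: -  regs: r0:36,r1:4,r2:16,r3:Mul1,r4:9,r5:10
  c12: -  regs: r0:36,r1:4,r2:16,r3:Mul1,r4:9,r5:10

STATUS = TAG Mul1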